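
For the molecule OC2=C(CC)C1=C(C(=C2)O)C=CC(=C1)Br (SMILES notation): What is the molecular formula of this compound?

C12H11BrO2

Walk through each heavy atom and fill implicit hydrogens from standard valence (C 4, N 3, O 2, S 2, halogen 1):
  atom 1: O, bond orders sum to 1 (valence 2) → 1 H
  atom 2: C, bond orders sum to 4 (valence 4) → 0 H
  atom 3: C, bond orders sum to 4 (valence 4) → 0 H
  atom 4: C, bond orders sum to 2 (valence 4) → 2 H
  atom 5: C, bond orders sum to 1 (valence 4) → 3 H
  atom 6: C, bond orders sum to 4 (valence 4) → 0 H
  atom 7: C, bond orders sum to 4 (valence 4) → 0 H
  atom 8: C, bond orders sum to 4 (valence 4) → 0 H
  atom 9: C, bond orders sum to 3 (valence 4) → 1 H
  atom 10: O, bond orders sum to 1 (valence 2) → 1 H
  atom 11: C, bond orders sum to 3 (valence 4) → 1 H
  atom 12: C, bond orders sum to 3 (valence 4) → 1 H
  atom 13: C, bond orders sum to 4 (valence 4) → 0 H
  atom 14: C, bond orders sum to 3 (valence 4) → 1 H
  atom 15: Br (halogen, monovalent) → 0 H
Totals → C:12, H:11, Br:1, O:2.
In Hill order: C12H11BrO2.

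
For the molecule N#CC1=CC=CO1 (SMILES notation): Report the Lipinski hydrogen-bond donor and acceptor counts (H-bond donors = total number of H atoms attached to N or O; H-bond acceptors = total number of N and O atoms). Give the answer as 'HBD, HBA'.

Donors: find every N or O and count the H atoms it carries.
  atom 1 (N): bond orders sum to 3 → 0 H
  atom 7 (O): bond orders sum to 2 → 0 H
Lipinski HBD = 0.
Acceptors: N atoms = 1, O atoms = 1 → HBA = 2.

0, 2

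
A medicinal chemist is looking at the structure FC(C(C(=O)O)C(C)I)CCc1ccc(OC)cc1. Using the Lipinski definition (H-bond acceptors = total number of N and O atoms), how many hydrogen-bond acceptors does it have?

N atoms: 0; O atoms: 3.
Lipinski HBA = 0 + 3 = 3.

3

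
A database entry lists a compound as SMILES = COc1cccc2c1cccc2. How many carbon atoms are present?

11

Count every carbon token in the SMILES (each C, including those in ring-closure positions and inside branches).
Carbon count: 11.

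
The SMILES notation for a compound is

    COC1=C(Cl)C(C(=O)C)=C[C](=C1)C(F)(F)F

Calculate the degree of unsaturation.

Degree of unsaturation = (number of rings) + (number of π bonds).
Ring closures in the SMILES: 1.
π bonds: 4 double bonds (each 1 DoU) → 4 DoU from unsaturation.
Total DoU = 1 + 4 = 5.

5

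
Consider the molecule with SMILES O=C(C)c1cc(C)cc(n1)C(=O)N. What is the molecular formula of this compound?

Walk through each heavy atom and fill implicit hydrogens from standard valence (C 4, N 3, O 2, S 2, halogen 1); for lowercase aromatic atoms, an aromatic c carries 1 H when it has two neighbours and 0 H with three, and aromatic n carries 0 H:
  atom 1: O, bond orders sum to 2 (valence 2) → 0 H
  atom 2: C, bond orders sum to 4 (valence 4) → 0 H
  atom 3: C, bond orders sum to 1 (valence 4) → 3 H
  atom 4: aromatic c, 3 neighbours → 0 H
  atom 5: aromatic c, 2 neighbours → 1 H
  atom 6: aromatic c, 3 neighbours → 0 H
  atom 7: C, bond orders sum to 1 (valence 4) → 3 H
  atom 8: aromatic c, 2 neighbours → 1 H
  atom 9: aromatic c, 3 neighbours → 0 H
  atom 10: aromatic n, 2 neighbours → 0 H
  atom 11: C, bond orders sum to 4 (valence 4) → 0 H
  atom 12: O, bond orders sum to 2 (valence 2) → 0 H
  atom 13: N, bond orders sum to 1 (valence 3) → 2 H
Totals → C:9, H:10, N:2, O:2.

C9H10N2O2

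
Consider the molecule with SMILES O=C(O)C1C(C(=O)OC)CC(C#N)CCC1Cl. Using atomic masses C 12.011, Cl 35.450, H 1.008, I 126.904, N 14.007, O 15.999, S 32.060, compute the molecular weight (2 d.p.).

First, the molecular formula is C11H14ClNO4 (counting implicit H from valence).
  C: 11 × 12.011 = 132.121
  Cl: 1 × 35.450 = 35.450
  H: 14 × 1.008 = 14.112
  N: 1 × 14.007 = 14.007
  O: 4 × 15.999 = 63.996
Sum: 11×12.011 + 1×35.450 + 14×1.008 + 1×14.007 + 4×15.999 = 259.686 → 259.69 g/mol.

259.69 g/mol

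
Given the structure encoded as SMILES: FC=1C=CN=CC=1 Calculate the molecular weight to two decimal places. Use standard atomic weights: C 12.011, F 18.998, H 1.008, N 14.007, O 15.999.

First, the molecular formula is C5H4FN (counting implicit H from valence).
  C: 5 × 12.011 = 60.055
  F: 1 × 18.998 = 18.998
  H: 4 × 1.008 = 4.032
  N: 1 × 14.007 = 14.007
Sum: 5×12.011 + 1×18.998 + 4×1.008 + 1×14.007 = 97.092 → 97.09 g/mol.

97.09 g/mol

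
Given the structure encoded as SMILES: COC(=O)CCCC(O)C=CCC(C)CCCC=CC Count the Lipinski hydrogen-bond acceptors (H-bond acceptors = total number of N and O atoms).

N atoms: 0; O atoms: 3.
Lipinski HBA = 0 + 3 = 3.

3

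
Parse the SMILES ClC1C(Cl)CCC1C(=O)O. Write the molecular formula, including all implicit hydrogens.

Walk through each heavy atom and fill implicit hydrogens from standard valence (C 4, N 3, O 2, S 2, halogen 1):
  atom 1: Cl (halogen, monovalent) → 0 H
  atom 2: C, bond orders sum to 3 (valence 4) → 1 H
  atom 3: C, bond orders sum to 3 (valence 4) → 1 H
  atom 4: Cl (halogen, monovalent) → 0 H
  atom 5: C, bond orders sum to 2 (valence 4) → 2 H
  atom 6: C, bond orders sum to 2 (valence 4) → 2 H
  atom 7: C, bond orders sum to 3 (valence 4) → 1 H
  atom 8: C, bond orders sum to 4 (valence 4) → 0 H
  atom 9: O, bond orders sum to 2 (valence 2) → 0 H
  atom 10: O, bond orders sum to 1 (valence 2) → 1 H
Totals → C:6, H:8, Cl:2, O:2.
In Hill order: C6H8Cl2O2.

C6H8Cl2O2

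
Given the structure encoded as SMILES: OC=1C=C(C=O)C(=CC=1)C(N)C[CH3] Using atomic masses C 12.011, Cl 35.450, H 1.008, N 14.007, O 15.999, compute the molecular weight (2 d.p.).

179.22 g/mol

First, the molecular formula is C10H13NO2 (counting implicit H from valence).
  C: 10 × 12.011 = 120.110
  H: 13 × 1.008 = 13.104
  N: 1 × 14.007 = 14.007
  O: 2 × 15.999 = 31.998
Sum: 10×12.011 + 13×1.008 + 1×14.007 + 2×15.999 = 179.219 → 179.22 g/mol.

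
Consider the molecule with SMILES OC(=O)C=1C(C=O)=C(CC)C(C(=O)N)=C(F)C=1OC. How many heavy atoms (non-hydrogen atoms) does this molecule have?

19

Every atom symbol written in the SMILES (organic subset) is one heavy atom; implicit H are not written.
Heavy atoms by element → C:12, F:1, N:1, O:5.
Total: 19.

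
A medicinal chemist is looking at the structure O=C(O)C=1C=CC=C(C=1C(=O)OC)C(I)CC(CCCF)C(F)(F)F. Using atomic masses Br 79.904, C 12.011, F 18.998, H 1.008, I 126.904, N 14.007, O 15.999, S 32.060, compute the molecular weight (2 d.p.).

476.20 g/mol

First, the molecular formula is C16H17F4IO4 (counting implicit H from valence).
  C: 16 × 12.011 = 192.176
  F: 4 × 18.998 = 75.992
  H: 17 × 1.008 = 17.136
  I: 1 × 126.904 = 126.904
  O: 4 × 15.999 = 63.996
Sum: 16×12.011 + 4×18.998 + 17×1.008 + 1×126.904 + 4×15.999 = 476.204 → 476.20 g/mol.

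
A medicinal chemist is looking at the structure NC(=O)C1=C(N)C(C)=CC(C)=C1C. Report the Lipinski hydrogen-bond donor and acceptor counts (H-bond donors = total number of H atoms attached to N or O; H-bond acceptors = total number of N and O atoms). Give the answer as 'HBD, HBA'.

Donors: find every N or O and count the H atoms it carries.
  atom 1 (N): bond orders sum to 1 → 2 H
  atom 3 (O): bond orders sum to 2 → 0 H
  atom 6 (N): bond orders sum to 1 → 2 H
Lipinski HBD = 4.
Acceptors: N atoms = 2, O atoms = 1 → HBA = 3.

4, 3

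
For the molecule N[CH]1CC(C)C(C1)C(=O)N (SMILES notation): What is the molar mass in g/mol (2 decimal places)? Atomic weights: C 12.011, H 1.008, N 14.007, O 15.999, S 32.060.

142.20 g/mol

First, the molecular formula is C7H14N2O (counting implicit H from valence).
  C: 7 × 12.011 = 84.077
  H: 14 × 1.008 = 14.112
  N: 2 × 14.007 = 28.014
  O: 1 × 15.999 = 15.999
Sum: 7×12.011 + 14×1.008 + 2×14.007 + 1×15.999 = 142.202 → 142.20 g/mol.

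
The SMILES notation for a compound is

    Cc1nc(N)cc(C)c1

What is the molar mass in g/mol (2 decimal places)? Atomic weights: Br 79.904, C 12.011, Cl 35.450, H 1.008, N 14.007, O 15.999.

First, the molecular formula is C7H10N2 (counting implicit H from valence).
  C: 7 × 12.011 = 84.077
  H: 10 × 1.008 = 10.080
  N: 2 × 14.007 = 28.014
Sum: 7×12.011 + 10×1.008 + 2×14.007 = 122.171 → 122.17 g/mol.

122.17 g/mol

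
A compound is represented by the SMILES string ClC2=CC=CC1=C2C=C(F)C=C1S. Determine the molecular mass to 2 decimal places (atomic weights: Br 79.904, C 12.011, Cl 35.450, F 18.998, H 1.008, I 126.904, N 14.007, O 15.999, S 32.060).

First, the molecular formula is C10H6ClFS (counting implicit H from valence).
  C: 10 × 12.011 = 120.110
  Cl: 1 × 35.450 = 35.450
  F: 1 × 18.998 = 18.998
  H: 6 × 1.008 = 6.048
  S: 1 × 32.060 = 32.060
Sum: 10×12.011 + 1×35.450 + 1×18.998 + 6×1.008 + 1×32.060 = 212.666 → 212.67 g/mol.

212.67 g/mol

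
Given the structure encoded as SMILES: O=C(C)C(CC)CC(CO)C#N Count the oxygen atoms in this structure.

Scan the SMILES for O atoms (remember two-letter symbols like Cl and Br are single atoms).
Oxygen count: 2.

2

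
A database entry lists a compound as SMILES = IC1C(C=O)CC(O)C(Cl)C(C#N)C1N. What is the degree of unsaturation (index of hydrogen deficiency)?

4

Molecular formula: C9H12ClIN2O2.
DoU = (2C + 2 + N − H − X) / 2, where X is the halogen count and O/S are ignored.
    = (2·9 + 2 + 2 − 12 − 2) / 2 = 8 / 2 = 4.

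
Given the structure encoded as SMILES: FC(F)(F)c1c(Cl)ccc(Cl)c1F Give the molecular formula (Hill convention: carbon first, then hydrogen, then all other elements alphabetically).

C7H2Cl2F4

Walk through each heavy atom and fill implicit hydrogens from standard valence (C 4, N 3, O 2, S 2, halogen 1); for lowercase aromatic atoms, an aromatic c carries 1 H when it has two neighbours and 0 H with three, and aromatic n carries 0 H:
  atom 1: F (halogen, monovalent) → 0 H
  atom 2: C, bond orders sum to 4 (valence 4) → 0 H
  atom 3: F (halogen, monovalent) → 0 H
  atom 4: F (halogen, monovalent) → 0 H
  atom 5: aromatic c, 3 neighbours → 0 H
  atom 6: aromatic c, 3 neighbours → 0 H
  atom 7: Cl (halogen, monovalent) → 0 H
  atom 8: aromatic c, 2 neighbours → 1 H
  atom 9: aromatic c, 2 neighbours → 1 H
  atom 10: aromatic c, 3 neighbours → 0 H
  atom 11: Cl (halogen, monovalent) → 0 H
  atom 12: aromatic c, 3 neighbours → 0 H
  atom 13: F (halogen, monovalent) → 0 H
Totals → C:7, H:2, Cl:2, F:4.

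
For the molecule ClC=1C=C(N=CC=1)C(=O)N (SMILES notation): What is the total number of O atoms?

1

Scan the SMILES for O atoms (remember two-letter symbols like Cl and Br are single atoms).
Oxygen count: 1.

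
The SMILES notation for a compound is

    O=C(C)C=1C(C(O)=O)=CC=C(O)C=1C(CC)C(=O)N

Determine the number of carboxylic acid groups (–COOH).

1

The carboxylic acid motif appears at heavy-atom position 6 in the SMILES.
Other groups present: 1 amide, 1 hydroxyl, 1 ketone.
Carboxylic acid count: 1.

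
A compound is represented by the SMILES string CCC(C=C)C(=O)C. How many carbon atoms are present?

7

Count every carbon token in the SMILES (each C, including those in ring-closure positions and inside branches).
Carbon count: 7.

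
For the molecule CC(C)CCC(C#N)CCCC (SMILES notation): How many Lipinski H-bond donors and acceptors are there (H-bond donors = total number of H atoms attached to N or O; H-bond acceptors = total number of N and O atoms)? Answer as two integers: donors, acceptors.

0, 1

Donors: find every N or O and count the H atoms it carries.
  atom 8 (N): bond orders sum to 3 → 0 H
Lipinski HBD = 0.
Acceptors: N atoms = 1, O atoms = 0 → HBA = 1.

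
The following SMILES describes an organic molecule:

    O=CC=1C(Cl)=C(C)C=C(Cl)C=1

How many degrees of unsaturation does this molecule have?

Molecular formula: C8H6Cl2O.
DoU = (2C + 2 + N − H − X) / 2, where X is the halogen count and O/S are ignored.
    = (2·8 + 2 + 0 − 6 − 2) / 2 = 10 / 2 = 5.

5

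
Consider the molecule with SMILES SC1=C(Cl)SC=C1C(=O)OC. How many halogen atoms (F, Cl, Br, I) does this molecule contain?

1

Halogen atoms appear at heavy-atom position 4 (1×Cl).
Other groups present: 1 ester, 1 thiol.
Halogen count: 1.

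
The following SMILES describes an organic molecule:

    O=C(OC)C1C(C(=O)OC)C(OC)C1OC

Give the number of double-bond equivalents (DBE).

3

Degree of unsaturation = (number of rings) + (number of π bonds).
Ring closures in the SMILES: 1.
π bonds: 2 double bonds (each 1 DoU) → 2 DoU from unsaturation.
Total DoU = 1 + 2 = 3.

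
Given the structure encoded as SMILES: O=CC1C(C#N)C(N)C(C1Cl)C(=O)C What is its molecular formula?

Walk through each heavy atom and fill implicit hydrogens from standard valence (C 4, N 3, O 2, S 2, halogen 1):
  atom 1: O, bond orders sum to 2 (valence 2) → 0 H
  atom 2: C, bond orders sum to 3 (valence 4) → 1 H
  atom 3: C, bond orders sum to 3 (valence 4) → 1 H
  atom 4: C, bond orders sum to 3 (valence 4) → 1 H
  atom 5: C, bond orders sum to 4 (valence 4) → 0 H
  atom 6: N, bond orders sum to 3 (valence 3) → 0 H
  atom 7: C, bond orders sum to 3 (valence 4) → 1 H
  atom 8: N, bond orders sum to 1 (valence 3) → 2 H
  atom 9: C, bond orders sum to 3 (valence 4) → 1 H
  atom 10: C, bond orders sum to 3 (valence 4) → 1 H
  atom 11: Cl (halogen, monovalent) → 0 H
  atom 12: C, bond orders sum to 4 (valence 4) → 0 H
  atom 13: O, bond orders sum to 2 (valence 2) → 0 H
  atom 14: C, bond orders sum to 1 (valence 4) → 3 H
Totals → C:9, H:11, Cl:1, N:2, O:2.

C9H11ClN2O2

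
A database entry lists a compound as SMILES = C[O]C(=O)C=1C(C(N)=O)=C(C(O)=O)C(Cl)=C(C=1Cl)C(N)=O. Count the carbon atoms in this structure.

11

Count every carbon token in the SMILES (each C, including those in ring-closure positions and inside branches).
Carbon count: 11.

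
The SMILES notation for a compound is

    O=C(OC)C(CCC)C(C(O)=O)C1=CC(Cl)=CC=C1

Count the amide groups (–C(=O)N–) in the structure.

Scan the SMILES for the amide motif — none present.
Groups that are present: 1 carboxylic acid, 1 ester.

0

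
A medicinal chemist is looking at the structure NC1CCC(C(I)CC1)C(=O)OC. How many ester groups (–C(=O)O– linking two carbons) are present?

The ester motif appears at heavy-atom position 10 in the SMILES.
Other groups present: 1 primary amine.
Ester count: 1.

1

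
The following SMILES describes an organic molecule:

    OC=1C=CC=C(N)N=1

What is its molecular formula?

Walk through each heavy atom and fill implicit hydrogens from standard valence (C 4, N 3, O 2, S 2, halogen 1):
  atom 1: O, bond orders sum to 1 (valence 2) → 1 H
  atom 2: C, bond orders sum to 4 (valence 4) → 0 H
  atom 3: C, bond orders sum to 3 (valence 4) → 1 H
  atom 4: C, bond orders sum to 3 (valence 4) → 1 H
  atom 5: C, bond orders sum to 3 (valence 4) → 1 H
  atom 6: C, bond orders sum to 4 (valence 4) → 0 H
  atom 7: N, bond orders sum to 1 (valence 3) → 2 H
  atom 8: N, bond orders sum to 3 (valence 3) → 0 H
Totals → C:5, H:6, N:2, O:1.

C5H6N2O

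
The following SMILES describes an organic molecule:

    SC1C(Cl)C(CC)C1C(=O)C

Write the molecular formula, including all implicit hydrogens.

C8H13ClOS

Walk through each heavy atom and fill implicit hydrogens from standard valence (C 4, N 3, O 2, S 2, halogen 1):
  atom 1: S, bond orders sum to 1 (valence 2) → 1 H
  atom 2: C, bond orders sum to 3 (valence 4) → 1 H
  atom 3: C, bond orders sum to 3 (valence 4) → 1 H
  atom 4: Cl (halogen, monovalent) → 0 H
  atom 5: C, bond orders sum to 3 (valence 4) → 1 H
  atom 6: C, bond orders sum to 2 (valence 4) → 2 H
  atom 7: C, bond orders sum to 1 (valence 4) → 3 H
  atom 8: C, bond orders sum to 3 (valence 4) → 1 H
  atom 9: C, bond orders sum to 4 (valence 4) → 0 H
  atom 10: O, bond orders sum to 2 (valence 2) → 0 H
  atom 11: C, bond orders sum to 1 (valence 4) → 3 H
Totals → C:8, H:13, Cl:1, O:1, S:1.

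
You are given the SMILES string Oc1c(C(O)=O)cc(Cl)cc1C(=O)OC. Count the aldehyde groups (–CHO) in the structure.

0

Scan the SMILES for the aldehyde motif — none present.
Groups that are present: 1 carboxylic acid, 1 ester, 1 hydroxyl.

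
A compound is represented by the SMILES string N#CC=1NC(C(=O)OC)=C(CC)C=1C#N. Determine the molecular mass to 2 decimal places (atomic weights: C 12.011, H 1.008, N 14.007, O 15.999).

First, the molecular formula is C10H9N3O2 (counting implicit H from valence).
  C: 10 × 12.011 = 120.110
  H: 9 × 1.008 = 9.072
  N: 3 × 14.007 = 42.021
  O: 2 × 15.999 = 31.998
Sum: 10×12.011 + 9×1.008 + 3×14.007 + 2×15.999 = 203.201 → 203.20 g/mol.

203.20 g/mol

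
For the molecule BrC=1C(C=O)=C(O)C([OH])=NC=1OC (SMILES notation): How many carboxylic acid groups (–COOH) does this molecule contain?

Scan the SMILES for the carboxylic acid motif — none present.
Groups that are present: 1 aldehyde, 1 ether, 2 hydroxyl.

0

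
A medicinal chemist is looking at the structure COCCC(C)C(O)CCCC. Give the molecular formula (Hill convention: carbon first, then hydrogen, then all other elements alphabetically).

C10H22O2

Walk through each heavy atom and fill implicit hydrogens from standard valence (C 4, N 3, O 2, S 2, halogen 1):
  atom 1: C, bond orders sum to 1 (valence 4) → 3 H
  atom 2: O, bond orders sum to 2 (valence 2) → 0 H
  atom 3: C, bond orders sum to 2 (valence 4) → 2 H
  atom 4: C, bond orders sum to 2 (valence 4) → 2 H
  atom 5: C, bond orders sum to 3 (valence 4) → 1 H
  atom 6: C, bond orders sum to 1 (valence 4) → 3 H
  atom 7: C, bond orders sum to 3 (valence 4) → 1 H
  atom 8: O, bond orders sum to 1 (valence 2) → 1 H
  atom 9: C, bond orders sum to 2 (valence 4) → 2 H
  atom 10: C, bond orders sum to 2 (valence 4) → 2 H
  atom 11: C, bond orders sum to 2 (valence 4) → 2 H
  atom 12: C, bond orders sum to 1 (valence 4) → 3 H
Totals → C:10, H:22, O:2.
In Hill order: C10H22O2.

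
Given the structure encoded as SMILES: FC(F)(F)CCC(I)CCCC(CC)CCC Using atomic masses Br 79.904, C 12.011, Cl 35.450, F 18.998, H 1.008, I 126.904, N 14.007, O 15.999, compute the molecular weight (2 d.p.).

First, the molecular formula is C13H24F3I (counting implicit H from valence).
  C: 13 × 12.011 = 156.143
  F: 3 × 18.998 = 56.994
  H: 24 × 1.008 = 24.192
  I: 1 × 126.904 = 126.904
Sum: 13×12.011 + 3×18.998 + 24×1.008 + 1×126.904 = 364.233 → 364.23 g/mol.

364.23 g/mol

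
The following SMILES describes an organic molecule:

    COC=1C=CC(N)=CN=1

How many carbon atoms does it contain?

6

Count every carbon token in the SMILES (each C, including those in ring-closure positions and inside branches).
Carbon count: 6.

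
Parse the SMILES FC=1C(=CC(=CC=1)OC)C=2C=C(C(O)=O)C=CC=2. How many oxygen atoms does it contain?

3

Scan the SMILES for O atoms (remember two-letter symbols like Cl and Br are single atoms).
Oxygen count: 3.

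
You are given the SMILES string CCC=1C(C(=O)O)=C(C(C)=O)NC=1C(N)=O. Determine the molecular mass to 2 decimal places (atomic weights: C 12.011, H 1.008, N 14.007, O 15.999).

224.22 g/mol

First, the molecular formula is C10H12N2O4 (counting implicit H from valence).
  C: 10 × 12.011 = 120.110
  H: 12 × 1.008 = 12.096
  N: 2 × 14.007 = 28.014
  O: 4 × 15.999 = 63.996
Sum: 10×12.011 + 12×1.008 + 2×14.007 + 4×15.999 = 224.216 → 224.22 g/mol.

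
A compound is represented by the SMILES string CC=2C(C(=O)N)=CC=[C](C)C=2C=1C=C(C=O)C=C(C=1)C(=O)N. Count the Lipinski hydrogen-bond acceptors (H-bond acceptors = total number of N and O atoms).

5

N atoms: 2; O atoms: 3.
Lipinski HBA = 2 + 3 = 5.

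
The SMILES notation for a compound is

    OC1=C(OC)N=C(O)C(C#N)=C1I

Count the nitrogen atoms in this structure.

2

Scan the SMILES for N atoms (remember two-letter symbols like Cl and Br are single atoms).
Nitrogen count: 2.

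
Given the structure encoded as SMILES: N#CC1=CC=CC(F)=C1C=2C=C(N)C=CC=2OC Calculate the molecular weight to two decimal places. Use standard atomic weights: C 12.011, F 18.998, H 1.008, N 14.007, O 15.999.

242.25 g/mol

First, the molecular formula is C14H11FN2O (counting implicit H from valence).
  C: 14 × 12.011 = 168.154
  F: 1 × 18.998 = 18.998
  H: 11 × 1.008 = 11.088
  N: 2 × 14.007 = 28.014
  O: 1 × 15.999 = 15.999
Sum: 14×12.011 + 1×18.998 + 11×1.008 + 2×14.007 + 1×15.999 = 242.253 → 242.25 g/mol.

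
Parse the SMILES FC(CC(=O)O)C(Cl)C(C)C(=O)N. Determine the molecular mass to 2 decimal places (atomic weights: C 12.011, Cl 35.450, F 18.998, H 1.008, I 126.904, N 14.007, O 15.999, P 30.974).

211.62 g/mol

First, the molecular formula is C7H11ClFNO3 (counting implicit H from valence).
  C: 7 × 12.011 = 84.077
  Cl: 1 × 35.450 = 35.450
  F: 1 × 18.998 = 18.998
  H: 11 × 1.008 = 11.088
  N: 1 × 14.007 = 14.007
  O: 3 × 15.999 = 47.997
Sum: 7×12.011 + 1×35.450 + 1×18.998 + 11×1.008 + 1×14.007 + 3×15.999 = 211.617 → 211.62 g/mol.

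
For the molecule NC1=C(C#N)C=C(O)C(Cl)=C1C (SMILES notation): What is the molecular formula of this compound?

C8H7ClN2O

Walk through each heavy atom and fill implicit hydrogens from standard valence (C 4, N 3, O 2, S 2, halogen 1):
  atom 1: N, bond orders sum to 1 (valence 3) → 2 H
  atom 2: C, bond orders sum to 4 (valence 4) → 0 H
  atom 3: C, bond orders sum to 4 (valence 4) → 0 H
  atom 4: C, bond orders sum to 4 (valence 4) → 0 H
  atom 5: N, bond orders sum to 3 (valence 3) → 0 H
  atom 6: C, bond orders sum to 3 (valence 4) → 1 H
  atom 7: C, bond orders sum to 4 (valence 4) → 0 H
  atom 8: O, bond orders sum to 1 (valence 2) → 1 H
  atom 9: C, bond orders sum to 4 (valence 4) → 0 H
  atom 10: Cl (halogen, monovalent) → 0 H
  atom 11: C, bond orders sum to 4 (valence 4) → 0 H
  atom 12: C, bond orders sum to 1 (valence 4) → 3 H
Totals → C:8, H:7, Cl:1, N:2, O:1.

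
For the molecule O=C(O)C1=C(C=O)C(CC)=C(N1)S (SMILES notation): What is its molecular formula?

Walk through each heavy atom and fill implicit hydrogens from standard valence (C 4, N 3, O 2, S 2, halogen 1):
  atom 1: O, bond orders sum to 2 (valence 2) → 0 H
  atom 2: C, bond orders sum to 4 (valence 4) → 0 H
  atom 3: O, bond orders sum to 1 (valence 2) → 1 H
  atom 4: C, bond orders sum to 4 (valence 4) → 0 H
  atom 5: C, bond orders sum to 4 (valence 4) → 0 H
  atom 6: C, bond orders sum to 3 (valence 4) → 1 H
  atom 7: O, bond orders sum to 2 (valence 2) → 0 H
  atom 8: C, bond orders sum to 4 (valence 4) → 0 H
  atom 9: C, bond orders sum to 2 (valence 4) → 2 H
  atom 10: C, bond orders sum to 1 (valence 4) → 3 H
  atom 11: C, bond orders sum to 4 (valence 4) → 0 H
  atom 12: N, bond orders sum to 2 (valence 3) → 1 H
  atom 13: S, bond orders sum to 1 (valence 2) → 1 H
Totals → C:8, H:9, N:1, O:3, S:1.
In Hill order: C8H9NO3S.

C8H9NO3S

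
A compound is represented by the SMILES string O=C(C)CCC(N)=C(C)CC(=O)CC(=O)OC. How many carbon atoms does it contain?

12

Count every carbon token in the SMILES (each C, including those in ring-closure positions and inside branches).
Carbon count: 12.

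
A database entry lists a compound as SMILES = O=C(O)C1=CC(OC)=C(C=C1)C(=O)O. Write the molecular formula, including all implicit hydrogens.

C9H8O5

Walk through each heavy atom and fill implicit hydrogens from standard valence (C 4, N 3, O 2, S 2, halogen 1):
  atom 1: O, bond orders sum to 2 (valence 2) → 0 H
  atom 2: C, bond orders sum to 4 (valence 4) → 0 H
  atom 3: O, bond orders sum to 1 (valence 2) → 1 H
  atom 4: C, bond orders sum to 4 (valence 4) → 0 H
  atom 5: C, bond orders sum to 3 (valence 4) → 1 H
  atom 6: C, bond orders sum to 4 (valence 4) → 0 H
  atom 7: O, bond orders sum to 2 (valence 2) → 0 H
  atom 8: C, bond orders sum to 1 (valence 4) → 3 H
  atom 9: C, bond orders sum to 4 (valence 4) → 0 H
  atom 10: C, bond orders sum to 3 (valence 4) → 1 H
  atom 11: C, bond orders sum to 3 (valence 4) → 1 H
  atom 12: C, bond orders sum to 4 (valence 4) → 0 H
  atom 13: O, bond orders sum to 2 (valence 2) → 0 H
  atom 14: O, bond orders sum to 1 (valence 2) → 1 H
Totals → C:9, H:8, O:5.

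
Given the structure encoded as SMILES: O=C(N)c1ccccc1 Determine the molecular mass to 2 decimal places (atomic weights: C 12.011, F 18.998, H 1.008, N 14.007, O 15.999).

First, the molecular formula is C7H7NO (counting implicit H from valence).
  C: 7 × 12.011 = 84.077
  H: 7 × 1.008 = 7.056
  N: 1 × 14.007 = 14.007
  O: 1 × 15.999 = 15.999
Sum: 7×12.011 + 7×1.008 + 1×14.007 + 1×15.999 = 121.139 → 121.14 g/mol.

121.14 g/mol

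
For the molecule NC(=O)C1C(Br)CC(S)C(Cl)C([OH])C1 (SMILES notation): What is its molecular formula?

Walk through each heavy atom and fill implicit hydrogens from standard valence (C 4, N 3, O 2, S 2, halogen 1):
  atom 1: N, bond orders sum to 1 (valence 3) → 2 H
  atom 2: C, bond orders sum to 4 (valence 4) → 0 H
  atom 3: O, bond orders sum to 2 (valence 2) → 0 H
  atom 4: C, bond orders sum to 3 (valence 4) → 1 H
  atom 5: C, bond orders sum to 3 (valence 4) → 1 H
  atom 6: Br (halogen, monovalent) → 0 H
  atom 7: C, bond orders sum to 2 (valence 4) → 2 H
  atom 8: C, bond orders sum to 3 (valence 4) → 1 H
  atom 9: S, bond orders sum to 1 (valence 2) → 1 H
  atom 10: C, bond orders sum to 3 (valence 4) → 1 H
  atom 11: Cl (halogen, monovalent) → 0 H
  atom 12: C, bond orders sum to 3 (valence 4) → 1 H
  atom 13: O with explicit H count 1
  atom 14: C, bond orders sum to 2 (valence 4) → 2 H
Totals → C:8, H:13, Br:1, Cl:1, N:1, O:2, S:1.
In Hill order: C8H13BrClNO2S.

C8H13BrClNO2S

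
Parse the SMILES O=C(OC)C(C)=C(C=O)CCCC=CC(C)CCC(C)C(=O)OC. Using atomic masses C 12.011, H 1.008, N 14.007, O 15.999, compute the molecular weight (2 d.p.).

338.44 g/mol

First, the molecular formula is C19H30O5 (counting implicit H from valence).
  C: 19 × 12.011 = 228.209
  H: 30 × 1.008 = 30.240
  O: 5 × 15.999 = 79.995
Sum: 19×12.011 + 30×1.008 + 5×15.999 = 338.444 → 338.44 g/mol.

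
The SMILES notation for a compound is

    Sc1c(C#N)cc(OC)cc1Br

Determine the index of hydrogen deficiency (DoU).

Molecular formula: C8H6BrNOS.
DoU = (2C + 2 + N − H − X) / 2, where X is the halogen count and O/S are ignored.
    = (2·8 + 2 + 1 − 6 − 1) / 2 = 12 / 2 = 6.

6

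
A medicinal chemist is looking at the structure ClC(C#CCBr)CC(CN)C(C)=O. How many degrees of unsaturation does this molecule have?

3

Molecular formula: C9H13BrClNO.
DoU = (2C + 2 + N − H − X) / 2, where X is the halogen count and O/S are ignored.
    = (2·9 + 2 + 1 − 13 − 2) / 2 = 6 / 2 = 3.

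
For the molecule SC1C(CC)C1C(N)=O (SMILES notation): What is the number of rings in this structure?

In SMILES, each pair of matching ring-closure digits denotes one ring-closing bond; the number of such bonds equals the number of independent rings.
Ring-closure bonds here: 1.

1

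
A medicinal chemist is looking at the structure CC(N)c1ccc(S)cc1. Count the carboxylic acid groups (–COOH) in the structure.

0

Scan the SMILES for the carboxylic acid motif — none present.
Groups that are present: 1 primary amine, 1 thiol.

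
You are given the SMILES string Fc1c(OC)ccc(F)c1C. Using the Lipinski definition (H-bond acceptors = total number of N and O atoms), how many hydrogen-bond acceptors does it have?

N atoms: 0; O atoms: 1.
Lipinski HBA = 0 + 1 = 1.

1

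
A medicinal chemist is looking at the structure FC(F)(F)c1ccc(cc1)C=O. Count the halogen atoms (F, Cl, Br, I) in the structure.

3

Halogen atoms appear at heavy-atom positions 1, 3, 4 (3×F).
Other groups present: 1 aldehyde.
Halogen count: 3.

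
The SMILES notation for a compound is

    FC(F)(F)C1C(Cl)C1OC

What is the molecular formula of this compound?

Walk through each heavy atom and fill implicit hydrogens from standard valence (C 4, N 3, O 2, S 2, halogen 1):
  atom 1: F (halogen, monovalent) → 0 H
  atom 2: C, bond orders sum to 4 (valence 4) → 0 H
  atom 3: F (halogen, monovalent) → 0 H
  atom 4: F (halogen, monovalent) → 0 H
  atom 5: C, bond orders sum to 3 (valence 4) → 1 H
  atom 6: C, bond orders sum to 3 (valence 4) → 1 H
  atom 7: Cl (halogen, monovalent) → 0 H
  atom 8: C, bond orders sum to 3 (valence 4) → 1 H
  atom 9: O, bond orders sum to 2 (valence 2) → 0 H
  atom 10: C, bond orders sum to 1 (valence 4) → 3 H
Totals → C:5, H:6, Cl:1, F:3, O:1.
In Hill order: C5H6ClF3O.

C5H6ClF3O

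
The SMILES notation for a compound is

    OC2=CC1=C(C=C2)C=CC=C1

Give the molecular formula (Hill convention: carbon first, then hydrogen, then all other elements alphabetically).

C10H8O

Walk through each heavy atom and fill implicit hydrogens from standard valence (C 4, N 3, O 2, S 2, halogen 1):
  atom 1: O, bond orders sum to 1 (valence 2) → 1 H
  atom 2: C, bond orders sum to 4 (valence 4) → 0 H
  atom 3: C, bond orders sum to 3 (valence 4) → 1 H
  atom 4: C, bond orders sum to 4 (valence 4) → 0 H
  atom 5: C, bond orders sum to 4 (valence 4) → 0 H
  atom 6: C, bond orders sum to 3 (valence 4) → 1 H
  atom 7: C, bond orders sum to 3 (valence 4) → 1 H
  atom 8: C, bond orders sum to 3 (valence 4) → 1 H
  atom 9: C, bond orders sum to 3 (valence 4) → 1 H
  atom 10: C, bond orders sum to 3 (valence 4) → 1 H
  atom 11: C, bond orders sum to 3 (valence 4) → 1 H
Totals → C:10, H:8, O:1.
In Hill order: C10H8O.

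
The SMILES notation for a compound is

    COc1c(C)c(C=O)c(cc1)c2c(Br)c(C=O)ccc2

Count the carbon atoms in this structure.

Count every carbon token in the SMILES (each C, including those in ring-closure positions and inside branches).
Carbon count: 16.

16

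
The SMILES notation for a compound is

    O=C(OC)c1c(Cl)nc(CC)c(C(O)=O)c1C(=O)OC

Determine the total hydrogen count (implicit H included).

12

Walk through each heavy atom and fill implicit hydrogens from standard valence (C 4, N 3, O 2, S 2, halogen 1); for lowercase aromatic atoms, an aromatic c carries 1 H when it has two neighbours and 0 H with three, and aromatic n carries 0 H:
  atom 1: O, bond orders sum to 2 (valence 2) → 0 H
  atom 2: C, bond orders sum to 4 (valence 4) → 0 H
  atom 3: O, bond orders sum to 2 (valence 2) → 0 H
  atom 4: C, bond orders sum to 1 (valence 4) → 3 H
  atom 5: aromatic c, 3 neighbours → 0 H
  atom 6: aromatic c, 3 neighbours → 0 H
  atom 7: Cl (halogen, monovalent) → 0 H
  atom 8: aromatic n, 2 neighbours → 0 H
  atom 9: aromatic c, 3 neighbours → 0 H
  atom 10: C, bond orders sum to 2 (valence 4) → 2 H
  atom 11: C, bond orders sum to 1 (valence 4) → 3 H
  atom 12: aromatic c, 3 neighbours → 0 H
  atom 13: C, bond orders sum to 4 (valence 4) → 0 H
  atom 14: O, bond orders sum to 1 (valence 2) → 1 H
  atom 15: O, bond orders sum to 2 (valence 2) → 0 H
  atom 16: aromatic c, 3 neighbours → 0 H
  atom 17: C, bond orders sum to 4 (valence 4) → 0 H
  atom 18: O, bond orders sum to 2 (valence 2) → 0 H
  atom 19: O, bond orders sum to 2 (valence 2) → 0 H
  atom 20: C, bond orders sum to 1 (valence 4) → 3 H
Total hydrogens: 12.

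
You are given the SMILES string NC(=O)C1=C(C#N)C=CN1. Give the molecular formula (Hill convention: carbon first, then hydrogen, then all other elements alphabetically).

Walk through each heavy atom and fill implicit hydrogens from standard valence (C 4, N 3, O 2, S 2, halogen 1):
  atom 1: N, bond orders sum to 1 (valence 3) → 2 H
  atom 2: C, bond orders sum to 4 (valence 4) → 0 H
  atom 3: O, bond orders sum to 2 (valence 2) → 0 H
  atom 4: C, bond orders sum to 4 (valence 4) → 0 H
  atom 5: C, bond orders sum to 4 (valence 4) → 0 H
  atom 6: C, bond orders sum to 4 (valence 4) → 0 H
  atom 7: N, bond orders sum to 3 (valence 3) → 0 H
  atom 8: C, bond orders sum to 3 (valence 4) → 1 H
  atom 9: C, bond orders sum to 3 (valence 4) → 1 H
  atom 10: N, bond orders sum to 2 (valence 3) → 1 H
Totals → C:6, H:5, N:3, O:1.

C6H5N3O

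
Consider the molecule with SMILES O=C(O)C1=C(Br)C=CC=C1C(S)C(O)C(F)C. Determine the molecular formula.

Walk through each heavy atom and fill implicit hydrogens from standard valence (C 4, N 3, O 2, S 2, halogen 1):
  atom 1: O, bond orders sum to 2 (valence 2) → 0 H
  atom 2: C, bond orders sum to 4 (valence 4) → 0 H
  atom 3: O, bond orders sum to 1 (valence 2) → 1 H
  atom 4: C, bond orders sum to 4 (valence 4) → 0 H
  atom 5: C, bond orders sum to 4 (valence 4) → 0 H
  atom 6: Br (halogen, monovalent) → 0 H
  atom 7: C, bond orders sum to 3 (valence 4) → 1 H
  atom 8: C, bond orders sum to 3 (valence 4) → 1 H
  atom 9: C, bond orders sum to 3 (valence 4) → 1 H
  atom 10: C, bond orders sum to 4 (valence 4) → 0 H
  atom 11: C, bond orders sum to 3 (valence 4) → 1 H
  atom 12: S, bond orders sum to 1 (valence 2) → 1 H
  atom 13: C, bond orders sum to 3 (valence 4) → 1 H
  atom 14: O, bond orders sum to 1 (valence 2) → 1 H
  atom 15: C, bond orders sum to 3 (valence 4) → 1 H
  atom 16: F (halogen, monovalent) → 0 H
  atom 17: C, bond orders sum to 1 (valence 4) → 3 H
Totals → C:11, H:12, Br:1, F:1, O:3, S:1.
In Hill order: C11H12BrFO3S.

C11H12BrFO3S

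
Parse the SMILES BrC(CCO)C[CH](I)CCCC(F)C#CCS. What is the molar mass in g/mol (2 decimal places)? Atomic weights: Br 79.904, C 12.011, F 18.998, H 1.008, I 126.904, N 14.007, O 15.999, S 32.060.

437.15 g/mol

First, the molecular formula is C12H19BrFIOS (counting implicit H from valence).
  Br: 1 × 79.904 = 79.904
  C: 12 × 12.011 = 144.132
  F: 1 × 18.998 = 18.998
  H: 19 × 1.008 = 19.152
  I: 1 × 126.904 = 126.904
  O: 1 × 15.999 = 15.999
  S: 1 × 32.060 = 32.060
Sum: 1×79.904 + 12×12.011 + 1×18.998 + 19×1.008 + 1×126.904 + 1×15.999 + 1×32.060 = 437.149 → 437.15 g/mol.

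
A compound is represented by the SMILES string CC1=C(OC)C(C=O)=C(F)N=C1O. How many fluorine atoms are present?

Scan the SMILES for F atoms (remember two-letter symbols like Cl and Br are single atoms).
Fluorine count: 1.

1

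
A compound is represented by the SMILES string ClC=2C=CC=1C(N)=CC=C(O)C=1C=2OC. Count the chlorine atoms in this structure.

1

Scan the SMILES for Cl atoms (remember two-letter symbols like Cl and Br are single atoms).
Chlorine count: 1.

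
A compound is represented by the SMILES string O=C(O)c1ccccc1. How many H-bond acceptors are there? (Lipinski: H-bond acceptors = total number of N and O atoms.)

N atoms: 0; O atoms: 2.
Lipinski HBA = 0 + 2 = 2.

2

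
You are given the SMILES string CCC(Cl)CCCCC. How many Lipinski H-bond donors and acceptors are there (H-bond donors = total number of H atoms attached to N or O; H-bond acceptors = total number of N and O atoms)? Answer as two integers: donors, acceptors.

Donors: find every N or O and count the H atoms it carries.
  (no N or O atoms present)
Lipinski HBD = 0.
Acceptors: N atoms = 0, O atoms = 0 → HBA = 0.

0, 0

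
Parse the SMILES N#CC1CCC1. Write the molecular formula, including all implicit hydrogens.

Walk through each heavy atom and fill implicit hydrogens from standard valence (C 4, N 3, O 2, S 2, halogen 1):
  atom 1: N, bond orders sum to 3 (valence 3) → 0 H
  atom 2: C, bond orders sum to 4 (valence 4) → 0 H
  atom 3: C, bond orders sum to 3 (valence 4) → 1 H
  atom 4: C, bond orders sum to 2 (valence 4) → 2 H
  atom 5: C, bond orders sum to 2 (valence 4) → 2 H
  atom 6: C, bond orders sum to 2 (valence 4) → 2 H
Totals → C:5, H:7, N:1.
In Hill order: C5H7N.

C5H7N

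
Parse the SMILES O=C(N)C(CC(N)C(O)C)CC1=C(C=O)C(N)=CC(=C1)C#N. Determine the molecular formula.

C15H20N4O3

Walk through each heavy atom and fill implicit hydrogens from standard valence (C 4, N 3, O 2, S 2, halogen 1):
  atom 1: O, bond orders sum to 2 (valence 2) → 0 H
  atom 2: C, bond orders sum to 4 (valence 4) → 0 H
  atom 3: N, bond orders sum to 1 (valence 3) → 2 H
  atom 4: C, bond orders sum to 3 (valence 4) → 1 H
  atom 5: C, bond orders sum to 2 (valence 4) → 2 H
  atom 6: C, bond orders sum to 3 (valence 4) → 1 H
  atom 7: N, bond orders sum to 1 (valence 3) → 2 H
  atom 8: C, bond orders sum to 3 (valence 4) → 1 H
  atom 9: O, bond orders sum to 1 (valence 2) → 1 H
  atom 10: C, bond orders sum to 1 (valence 4) → 3 H
  atom 11: C, bond orders sum to 2 (valence 4) → 2 H
  atom 12: C, bond orders sum to 4 (valence 4) → 0 H
  atom 13: C, bond orders sum to 4 (valence 4) → 0 H
  atom 14: C, bond orders sum to 3 (valence 4) → 1 H
  atom 15: O, bond orders sum to 2 (valence 2) → 0 H
  atom 16: C, bond orders sum to 4 (valence 4) → 0 H
  atom 17: N, bond orders sum to 1 (valence 3) → 2 H
  atom 18: C, bond orders sum to 3 (valence 4) → 1 H
  atom 19: C, bond orders sum to 4 (valence 4) → 0 H
  atom 20: C, bond orders sum to 3 (valence 4) → 1 H
  atom 21: C, bond orders sum to 4 (valence 4) → 0 H
  atom 22: N, bond orders sum to 3 (valence 3) → 0 H
Totals → C:15, H:20, N:4, O:3.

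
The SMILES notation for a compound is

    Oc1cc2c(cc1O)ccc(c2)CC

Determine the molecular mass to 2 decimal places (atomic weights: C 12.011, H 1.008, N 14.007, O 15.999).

First, the molecular formula is C12H12O2 (counting implicit H from valence).
  C: 12 × 12.011 = 144.132
  H: 12 × 1.008 = 12.096
  O: 2 × 15.999 = 31.998
Sum: 12×12.011 + 12×1.008 + 2×15.999 = 188.226 → 188.23 g/mol.

188.23 g/mol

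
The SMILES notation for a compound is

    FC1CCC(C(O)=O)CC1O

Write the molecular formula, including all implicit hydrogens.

C7H11FO3

Walk through each heavy atom and fill implicit hydrogens from standard valence (C 4, N 3, O 2, S 2, halogen 1):
  atom 1: F (halogen, monovalent) → 0 H
  atom 2: C, bond orders sum to 3 (valence 4) → 1 H
  atom 3: C, bond orders sum to 2 (valence 4) → 2 H
  atom 4: C, bond orders sum to 2 (valence 4) → 2 H
  atom 5: C, bond orders sum to 3 (valence 4) → 1 H
  atom 6: C, bond orders sum to 4 (valence 4) → 0 H
  atom 7: O, bond orders sum to 1 (valence 2) → 1 H
  atom 8: O, bond orders sum to 2 (valence 2) → 0 H
  atom 9: C, bond orders sum to 2 (valence 4) → 2 H
  atom 10: C, bond orders sum to 3 (valence 4) → 1 H
  atom 11: O, bond orders sum to 1 (valence 2) → 1 H
Totals → C:7, H:11, F:1, O:3.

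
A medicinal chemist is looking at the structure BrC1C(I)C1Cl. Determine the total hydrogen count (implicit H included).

3

Walk through each heavy atom and fill implicit hydrogens from standard valence (C 4, N 3, O 2, S 2, halogen 1):
  atom 1: Br (halogen, monovalent) → 0 H
  atom 2: C, bond orders sum to 3 (valence 4) → 1 H
  atom 3: C, bond orders sum to 3 (valence 4) → 1 H
  atom 4: I (halogen, monovalent) → 0 H
  atom 5: C, bond orders sum to 3 (valence 4) → 1 H
  atom 6: Cl (halogen, monovalent) → 0 H
Total hydrogens: 3.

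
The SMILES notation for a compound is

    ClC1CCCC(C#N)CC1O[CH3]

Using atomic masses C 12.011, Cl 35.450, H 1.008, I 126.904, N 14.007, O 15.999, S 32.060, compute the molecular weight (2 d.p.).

187.67 g/mol

First, the molecular formula is C9H14ClNO (counting implicit H from valence).
  C: 9 × 12.011 = 108.099
  Cl: 1 × 35.450 = 35.450
  H: 14 × 1.008 = 14.112
  N: 1 × 14.007 = 14.007
  O: 1 × 15.999 = 15.999
Sum: 9×12.011 + 1×35.450 + 14×1.008 + 1×14.007 + 1×15.999 = 187.667 → 187.67 g/mol.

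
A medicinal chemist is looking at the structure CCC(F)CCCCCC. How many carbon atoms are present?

Count every carbon token in the SMILES (each C, including those in ring-closure positions and inside branches).
Carbon count: 9.

9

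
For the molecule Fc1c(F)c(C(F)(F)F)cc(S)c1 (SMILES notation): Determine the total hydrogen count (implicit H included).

3

Walk through each heavy atom and fill implicit hydrogens from standard valence (C 4, N 3, O 2, S 2, halogen 1); for lowercase aromatic atoms, an aromatic c carries 1 H when it has two neighbours and 0 H with three, and aromatic n carries 0 H:
  atom 1: F (halogen, monovalent) → 0 H
  atom 2: aromatic c, 3 neighbours → 0 H
  atom 3: aromatic c, 3 neighbours → 0 H
  atom 4: F (halogen, monovalent) → 0 H
  atom 5: aromatic c, 3 neighbours → 0 H
  atom 6: C, bond orders sum to 4 (valence 4) → 0 H
  atom 7: F (halogen, monovalent) → 0 H
  atom 8: F (halogen, monovalent) → 0 H
  atom 9: F (halogen, monovalent) → 0 H
  atom 10: aromatic c, 2 neighbours → 1 H
  atom 11: aromatic c, 3 neighbours → 0 H
  atom 12: S, bond orders sum to 1 (valence 2) → 1 H
  atom 13: aromatic c, 2 neighbours → 1 H
Total hydrogens: 3.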